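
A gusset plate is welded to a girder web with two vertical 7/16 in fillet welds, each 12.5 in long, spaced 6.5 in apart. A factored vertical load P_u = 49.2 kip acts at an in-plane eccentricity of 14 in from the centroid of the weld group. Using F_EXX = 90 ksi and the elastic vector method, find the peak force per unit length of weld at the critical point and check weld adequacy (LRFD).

Total weld length L_w = 25 in. Treat welds as unit-width lines.
Polar moment about centroid: J = 2[d³/12 + d(b/2)²] = 2[12.5³/12 + 12.5×3.25²] = 589.6 in³.
Direct shear f_v = P/L_w = 49.2 / 25 = 1.968 kip/in (vertical).
Torsion M = P·e = 49.2 × 14 = 688.8 kip·in.
Critical point at (x, y) = (3.25, 6.25) from centroid. f_tx = M·y/J = 7.302 kip/in; f_ty = M·x/J = 3.797 kip/in.
Resultant f_max = √[f_tx² + (f_v + f_ty)²] = √[7.302² + (1.968 + 3.797)²] = 9.303 kip/in.
Capacity per unit length: φr_n = 0.75 × 0.6 × 90 × (0.707 × 0.4375) = 12.53 kip/in.
9.303 ≤ 12.53 → adequate.

f_max ≈ 9.3 kip/in; adequate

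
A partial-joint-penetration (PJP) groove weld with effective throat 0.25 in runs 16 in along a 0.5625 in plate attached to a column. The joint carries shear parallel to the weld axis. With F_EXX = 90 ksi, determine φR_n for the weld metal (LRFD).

Effective throat (given) t_e = 0.25 in.
A_we = 0.25 × 16 = 4 in².
F_nw = 0.6 F_EXX = 54 ksi.
φR_n = 0.75 × 54 × 4 = 162 kips.

φR_n ≈ 162 kips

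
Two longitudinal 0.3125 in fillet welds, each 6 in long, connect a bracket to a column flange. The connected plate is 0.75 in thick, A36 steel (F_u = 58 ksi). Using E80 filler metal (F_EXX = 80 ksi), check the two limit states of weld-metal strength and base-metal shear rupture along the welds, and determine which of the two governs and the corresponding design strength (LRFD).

φR_n ≈ 95.4 kips (weld metal governs)

t_e = 0.707 × 0.3125 = 0.2209 in; L = 12 in.
Weld metal: φR_n = 0.75 × 0.6 × 80 × 0.2209 × 12 = 95.44 kips.
Base metal (shear rupture): φR_n = 0.75 × 0.6 × 58 × 0.75 × 12 = 234.9 kips.
Governing: weld metal.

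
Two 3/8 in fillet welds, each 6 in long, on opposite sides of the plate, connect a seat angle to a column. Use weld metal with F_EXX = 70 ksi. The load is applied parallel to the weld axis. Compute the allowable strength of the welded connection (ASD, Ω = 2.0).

R_n/Ω ≈ 66.8 kip

Effective throat t_e = 0.707 × 0.375 = 0.2651 in.
Total length L = 12 in; A_we = 0.2651 × 12 = 3.181 in².
F_nw = 0.6 F_EXX = 0.6 × 70 = 42 ksi.
R_n = 42 × 3.181 = 133.6 kip; R_n/Ω = 133.6/2.0 = 66.81 kip.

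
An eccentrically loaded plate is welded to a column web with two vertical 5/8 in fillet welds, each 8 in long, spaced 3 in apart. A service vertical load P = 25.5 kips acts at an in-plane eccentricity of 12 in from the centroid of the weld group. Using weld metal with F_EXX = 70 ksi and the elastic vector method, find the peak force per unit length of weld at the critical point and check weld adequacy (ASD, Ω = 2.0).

f_max ≈ 11.4 kip/in; NOT adequate

Total weld length L_w = 16 in. Treat welds as unit-width lines.
Polar moment about centroid: J = 2[d³/12 + d(b/2)²] = 2[8³/12 + 8×1.5²] = 121.3 in³.
Direct shear f_v = P/L_w = 25.5 / 16 = 1.594 kip/in (vertical).
Torsion M = P·e = 25.5 × 12 = 306 kip·in.
Critical point at (x, y) = (1.5, 4) from centroid. f_tx = M·y/J = 10.09 kip/in; f_ty = M·x/J = 3.783 kip/in.
Resultant f_max = √[f_tx² + (f_v + f_ty)²] = √[10.09² + (1.594 + 3.783)²] = 11.43 kip/in.
Capacity per unit length: r_n/Ω = (1/2.0) × 0.6 × 70 × (0.707 × 0.625) = 9.279 kip/in.
11.43 > 9.279 → NOT adequate.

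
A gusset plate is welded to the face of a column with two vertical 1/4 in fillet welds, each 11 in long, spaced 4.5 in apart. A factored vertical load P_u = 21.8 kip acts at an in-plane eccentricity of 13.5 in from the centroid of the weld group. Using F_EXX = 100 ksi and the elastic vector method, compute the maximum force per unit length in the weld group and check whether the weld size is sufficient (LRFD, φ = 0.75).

f_max ≈ 5.7 kip/in; adequate

Total weld length L_w = 22 in. Treat welds as unit-width lines.
Polar moment about centroid: J = 2[d³/12 + d(b/2)²] = 2[11³/12 + 11×2.25²] = 333.2 in³.
Direct shear f_v = P/L_w = 21.8 / 22 = 0.9909 kip/in (vertical).
Torsion M = P·e = 21.8 × 13.5 = 294.3 kip·in.
Critical point at (x, y) = (2.25, 5.5) from centroid. f_tx = M·y/J = 4.858 kip/in; f_ty = M·x/J = 1.987 kip/in.
Resultant f_max = √[f_tx² + (f_v + f_ty)²] = √[4.858² + (0.9909 + 1.987)²] = 5.698 kip/in.
Capacity per unit length: φr_n = 0.75 × 0.6 × 100 × (0.707 × 0.25) = 7.954 kip/in.
5.698 ≤ 7.954 → adequate.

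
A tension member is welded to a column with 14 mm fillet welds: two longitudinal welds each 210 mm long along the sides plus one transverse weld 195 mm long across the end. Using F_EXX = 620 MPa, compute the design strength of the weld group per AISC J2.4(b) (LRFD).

φR_n ≈ 1790 kN

t_e = 0.707 × 14 = 9.898 mm.
R_nwl = 0.6 × 620 × 9.898 × 420 × 10⁻³ = 1546 kN (longitudinal, 2 welds).
R_nwt = 0.6 × 620 × 9.898 × 195 × 10⁻³ = 718 kN (transverse, base value).
(i) R_nwl + R_nwt = 2264 kN; (ii) 0.85 R_nwl + 1.5 R_nwt = 2391 kN.
R_n = max = 2391 kN [governs: (ii)]; φR_n = 1794 kN.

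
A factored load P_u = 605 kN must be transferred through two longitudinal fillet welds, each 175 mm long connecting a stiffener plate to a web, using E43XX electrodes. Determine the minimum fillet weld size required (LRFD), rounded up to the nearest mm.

E43XX → F_EXX = 430 MPa.
Total weld length L = 350 mm.
Required throat t_e = P_u / (φ × 0.6 F_EXX × L) = 605 / (0.75 × 0.6 × 430 × 350 × 10⁻³) = 8.933 mm.
Required leg w = t_e / 0.707 = 12.64 mm → use 13 mm.

w = 13 mm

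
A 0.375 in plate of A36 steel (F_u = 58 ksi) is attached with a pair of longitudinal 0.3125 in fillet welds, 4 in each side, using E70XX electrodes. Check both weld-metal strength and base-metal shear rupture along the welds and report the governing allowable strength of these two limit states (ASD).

E70XX → F_EXX = 70 ksi.
t_e = 0.707 × 0.3125 = 0.2209 in; L = 8 in.
Weld metal: R_n/Ω = (1/2.0) × 0.6 × 70 × 0.2209 × 8 = 37.12 kips.
Base metal (shear rupture): R_n/Ω = (1/2.0) × 0.6 × 58 × 0.375 × 8 = 52.2 kips.
Governing: weld metal.

R_n/Ω ≈ 37.1 kips (weld metal governs)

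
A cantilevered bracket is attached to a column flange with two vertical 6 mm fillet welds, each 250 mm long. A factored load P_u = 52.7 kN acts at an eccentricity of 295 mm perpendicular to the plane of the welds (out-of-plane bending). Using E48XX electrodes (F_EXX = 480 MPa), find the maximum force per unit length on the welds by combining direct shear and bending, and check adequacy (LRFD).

f_max ≈ 754 N/mm; adequate

L_w = 2 × 250 = 500 mm; section modulus (unit throat) S = 2 × L²/6 = 20830 mm².
Direct shear f_v = P/L_w = 52.7×10³/500 = 105.4 N/mm.
Moment M = P × e = 52.7×10³ × 295 = 15546000 N·mm; bending f_b = M/S = 746.2 N/mm.
f_max = √(f_v² + f_b²) = √(105.4² + 746.2²) = 753.6 N/mm.
φr_n = 0.75 × 0.6 × 480 × (0.707 × 6) = 916.3 N/mm → adequate.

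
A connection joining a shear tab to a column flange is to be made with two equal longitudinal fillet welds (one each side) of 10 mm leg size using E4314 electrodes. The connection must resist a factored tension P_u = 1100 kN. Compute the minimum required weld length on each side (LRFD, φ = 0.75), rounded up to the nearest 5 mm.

L = 405 mm on each side

E43XX → F_EXX = 430 MPa.
Throat t_e = 0.707 × 10 = 7.07 mm.
φr_n = 0.75 × 0.6 × 430 × 7.07 × 10⁻³ = 1.368 kN/mm.
L_req = P_u / φr_n = 1100 / 1.368 = 804.1 mm total.
Per side: 804.1 / 2 = 402 mm.
Round up → use L = 405 mm on each side.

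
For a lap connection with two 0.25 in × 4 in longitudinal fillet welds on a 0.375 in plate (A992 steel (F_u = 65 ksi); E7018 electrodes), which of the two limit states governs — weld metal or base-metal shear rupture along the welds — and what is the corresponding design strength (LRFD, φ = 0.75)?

φR_n ≈ 44.5 kips (weld metal governs)

E70XX → F_EXX = 70 ksi.
t_e = 0.707 × 0.25 = 0.1767 in; L = 8 in.
Weld metal: φR_n = 0.75 × 0.6 × 70 × 0.1767 × 8 = 44.54 kips.
Base metal (shear rupture): φR_n = 0.75 × 0.6 × 65 × 0.375 × 8 = 87.75 kips.
Governing: weld metal.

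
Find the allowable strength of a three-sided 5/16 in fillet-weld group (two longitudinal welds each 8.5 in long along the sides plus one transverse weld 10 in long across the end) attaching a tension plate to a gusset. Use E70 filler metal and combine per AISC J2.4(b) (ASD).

E70XX → F_EXX = 70 ksi.
t_e = 0.707 × 0.3125 = 0.2209 in.
R_nwl = 0.6 × 70 × 0.2209 × 17 = 157.7 kip (longitudinal, 2 welds).
R_nwt = 0.6 × 70 × 0.2209 × 10 = 92.79 kip (transverse, base value).
(i) R_nwl + R_nwt = 250.5 kip; (ii) 0.85 R_nwl + 1.5 R_nwt = 273.3 kip.
R_n = max = 273.3 kip [governs: (ii)]; R_n/Ω = 136.6 kip.

R_n/Ω ≈ 137 kip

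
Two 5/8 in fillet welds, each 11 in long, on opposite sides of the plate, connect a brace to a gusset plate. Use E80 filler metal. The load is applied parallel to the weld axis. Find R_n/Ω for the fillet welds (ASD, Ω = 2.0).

E80XX → F_EXX = 80 ksi.
Effective throat t_e = 0.707 × 0.625 = 0.4419 in.
Total length L = 22 in; A_we = 0.4419 × 22 = 9.721 in².
F_nw = 0.6 F_EXX = 0.6 × 80 = 48 ksi.
R_n = 48 × 9.721 = 466.6 kips; R_n/Ω = 466.6/2.0 = 233.3 kips.

R_n/Ω ≈ 233 kips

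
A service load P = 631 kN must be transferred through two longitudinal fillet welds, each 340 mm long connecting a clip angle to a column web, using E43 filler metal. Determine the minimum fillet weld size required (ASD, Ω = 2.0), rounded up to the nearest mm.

w = 11 mm

E43XX → F_EXX = 430 MPa.
Total weld length L = 680 mm.
Required throat t_e = P × Ω / (0.6 F_EXX × L) = 631 × 2.0 / (0.6 × 430 × 680 × 10⁻³) = 7.193 mm.
Required leg w = t_e / 0.707 = 10.17 mm → use 11 mm.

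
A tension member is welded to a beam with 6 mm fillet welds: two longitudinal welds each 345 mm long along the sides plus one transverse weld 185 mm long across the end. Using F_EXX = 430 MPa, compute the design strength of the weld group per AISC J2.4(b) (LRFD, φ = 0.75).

φR_n ≈ 718 kN

t_e = 0.707 × 6 = 4.242 mm.
R_nwl = 0.6 × 430 × 4.242 × 690 × 10⁻³ = 755.2 kN (longitudinal, 2 welds).
R_nwt = 0.6 × 430 × 4.242 × 185 × 10⁻³ = 202.5 kN (transverse, base value).
(i) R_nwl + R_nwt = 957.6 kN; (ii) 0.85 R_nwl + 1.5 R_nwt = 945.6 kN.
R_n = max = 957.6 kN [governs: (i)]; φR_n = 718.2 kN.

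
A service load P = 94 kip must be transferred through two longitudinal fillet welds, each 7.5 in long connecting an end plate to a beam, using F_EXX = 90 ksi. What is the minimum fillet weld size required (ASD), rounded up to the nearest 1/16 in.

w = 3/8 in

Total weld length L = 15 in.
Required throat t_e = P × Ω / (0.6 F_EXX × L) = 94 × 2.0 / (0.6 × 90 × 15) = 0.2321 in.
Required leg w = t_e / 0.707 = 0.3283 in → use 3/8 in.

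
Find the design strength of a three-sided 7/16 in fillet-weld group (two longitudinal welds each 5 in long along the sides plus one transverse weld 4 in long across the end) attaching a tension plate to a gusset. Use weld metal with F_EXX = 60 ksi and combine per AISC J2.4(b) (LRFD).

φR_n ≈ 121 kips

t_e = 0.707 × 0.4375 = 0.3093 in.
R_nwl = 0.6 × 60 × 0.3093 × 10 = 111.4 kips (longitudinal, 2 welds).
R_nwt = 0.6 × 60 × 0.3093 × 4 = 44.54 kips (transverse, base value).
(i) R_nwl + R_nwt = 155.9 kips; (ii) 0.85 R_nwl + 1.5 R_nwt = 161.5 kips.
R_n = max = 161.5 kips [governs: (ii)]; φR_n = 121.1 kips.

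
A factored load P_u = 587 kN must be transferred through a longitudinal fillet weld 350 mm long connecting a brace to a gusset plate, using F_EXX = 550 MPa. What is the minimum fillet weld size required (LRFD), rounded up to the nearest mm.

w = 10 mm

Total weld length L = 350 mm.
Required throat t_e = P_u / (φ × 0.6 F_EXX × L) = 587 / (0.75 × 0.6 × 550 × 350 × 10⁻³) = 6.776 mm.
Required leg w = t_e / 0.707 = 9.585 mm → use 10 mm.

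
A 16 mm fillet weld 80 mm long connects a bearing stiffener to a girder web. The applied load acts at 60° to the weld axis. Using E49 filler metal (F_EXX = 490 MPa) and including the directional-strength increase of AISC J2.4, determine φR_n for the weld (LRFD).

t_e = 0.707 × 16 = 11.31 mm; A_we = 11.31 × 80 = 905 mm².
Directional factor: 1.0 + 0.5 sin^1.5(60°) = 1.403.
F_nw = 0.6 × 490 × 1.403 = 412.5 MPa.
φR_n = 0.75 × 412.5 × 905 × 10⁻³ = 280 kN.

φR_n ≈ 280 kN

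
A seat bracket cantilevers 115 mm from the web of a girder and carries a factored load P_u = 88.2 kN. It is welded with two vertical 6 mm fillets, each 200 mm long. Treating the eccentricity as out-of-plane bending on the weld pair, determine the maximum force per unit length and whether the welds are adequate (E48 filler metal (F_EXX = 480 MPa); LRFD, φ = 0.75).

L_w = 2 × 200 = 400 mm; section modulus (unit throat) S = 2 × L²/6 = 13330 mm².
Direct shear f_v = P/L_w = 88.2×10³/400 = 220.5 N/mm.
Moment M = P × e = 88.2×10³ × 115 = 10143000 N·mm; bending f_b = M/S = 760.7 N/mm.
f_max = √(f_v² + f_b²) = √(220.5² + 760.7²) = 792 N/mm.
φr_n = 0.75 × 0.6 × 480 × (0.707 × 6) = 916.3 N/mm → adequate.

f_max ≈ 792 N/mm; adequate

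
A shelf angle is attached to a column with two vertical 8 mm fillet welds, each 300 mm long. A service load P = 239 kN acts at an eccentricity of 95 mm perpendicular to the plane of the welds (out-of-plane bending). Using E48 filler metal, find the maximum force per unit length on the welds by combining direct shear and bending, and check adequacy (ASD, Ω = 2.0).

E48XX → F_EXX = 480 MPa.
L_w = 2 × 300 = 600 mm; section modulus (unit throat) S = 2 × L²/6 = 30000 mm².
Direct shear f_v = P/L_w = 239×10³/600 = 398.3 N/mm.
Moment M = P × e = 239×10³ × 95 = 22705000 N·mm; bending f_b = M/S = 756.8 N/mm.
f_max = √(f_v² + f_b²) = √(398.3² + 756.8²) = 855.3 N/mm.
r_n/Ω = (1/2.0) × 0.6 × 480 × (0.707 × 8) = 814.5 N/mm → NOT adequate.

f_max ≈ 855 N/mm; NOT adequate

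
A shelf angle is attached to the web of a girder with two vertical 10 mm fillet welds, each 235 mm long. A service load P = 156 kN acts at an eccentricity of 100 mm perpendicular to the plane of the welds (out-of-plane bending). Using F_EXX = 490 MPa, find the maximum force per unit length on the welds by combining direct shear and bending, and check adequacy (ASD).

L_w = 2 × 235 = 470 mm; section modulus (unit throat) S = 2 × L²/6 = 18410 mm².
Direct shear f_v = P/L_w = 156×10³/470 = 331.9 N/mm.
Moment M = P × e = 156×10³ × 100 = 15600000 N·mm; bending f_b = M/S = 847.4 N/mm.
f_max = √(f_v² + f_b²) = √(331.9² + 847.4²) = 910.1 N/mm.
r_n/Ω = (1/2.0) × 0.6 × 490 × (0.707 × 10) = 1039 N/mm → adequate.

f_max ≈ 910 N/mm; adequate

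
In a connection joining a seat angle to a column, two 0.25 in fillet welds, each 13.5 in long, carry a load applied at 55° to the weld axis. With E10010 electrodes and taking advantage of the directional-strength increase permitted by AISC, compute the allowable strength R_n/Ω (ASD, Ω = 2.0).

R_n/Ω ≈ 196 kips

E100XX → F_EXX = 100 ksi.
t_e = 0.707 × 0.25 = 0.1767 in; A_we = 0.1767 × 27 = 4.772 in².
Directional factor: 1.0 + 0.5 sin^1.5(55°) = 1.371.
F_nw = 0.6 × 100 × 1.371 = 82.24 ksi.
R_n/Ω = (82.24 × 4.772) / 2.0 = 196.2 kips.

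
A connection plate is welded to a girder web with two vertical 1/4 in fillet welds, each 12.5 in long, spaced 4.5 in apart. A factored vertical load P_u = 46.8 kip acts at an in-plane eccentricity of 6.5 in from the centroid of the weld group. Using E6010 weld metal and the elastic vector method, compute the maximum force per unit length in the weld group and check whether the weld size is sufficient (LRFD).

E60XX → F_EXX = 60 ksi.
Total weld length L_w = 25 in. Treat welds as unit-width lines.
Polar moment about centroid: J = 2[d³/12 + d(b/2)²] = 2[12.5³/12 + 12.5×2.25²] = 452.1 in³.
Direct shear f_v = P/L_w = 46.8 / 25 = 1.872 kip/in (vertical).
Torsion M = P·e = 46.8 × 6.5 = 304.2 kip·in.
Critical point at (x, y) = (2.25, 6.25) from centroid. f_tx = M·y/J = 4.206 kip/in; f_ty = M·x/J = 1.514 kip/in.
Resultant f_max = √[f_tx² + (f_v + f_ty)²] = √[4.206² + (1.872 + 1.514)²] = 5.399 kip/in.
Capacity per unit length: φr_n = 0.75 × 0.6 × 60 × (0.707 × 0.25) = 4.772 kip/in.
5.399 > 4.772 → NOT adequate.

f_max ≈ 5.4 kip/in; NOT adequate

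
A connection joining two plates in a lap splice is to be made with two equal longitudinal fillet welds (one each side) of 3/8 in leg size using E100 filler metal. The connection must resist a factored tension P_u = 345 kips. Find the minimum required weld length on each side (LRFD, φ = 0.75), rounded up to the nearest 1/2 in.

E100XX → F_EXX = 100 ksi.
Throat t_e = 0.707 × 0.375 = 0.2651 in.
φr_n = 0.75 × 0.6 × 100 × 0.2651 = 11.93 kips/in.
L_req = P_u / φr_n = 345 / 11.93 = 28.92 in total.
Per side: 28.92 / 2 = 14.46 in.
Round up → use L = 14.5 in on each side.

L = 14.5 in on each side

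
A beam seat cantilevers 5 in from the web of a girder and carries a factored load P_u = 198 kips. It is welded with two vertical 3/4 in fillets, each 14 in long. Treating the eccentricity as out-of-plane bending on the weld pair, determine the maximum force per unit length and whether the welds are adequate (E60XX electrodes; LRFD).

f_max ≈ 16.7 kip/in; NOT adequate

E60XX → F_EXX = 60 ksi.
L_w = 2 × 14 = 28 in; section modulus (unit throat) S = 2 × L²/6 = 65.33 in².
Direct shear f_v = P/L_w = 198/28 = 7.071 kip/in.
Moment M = P × e = 198 × 5 = 990 kip·in; bending f_b = M/S = 15.15 kip/in.
f_max = √(f_v² + f_b²) = √(7.071² + 15.15²) = 16.72 kip/in.
φr_n = 0.75 × 0.6 × 60 × (0.707 × 0.75) = 14.32 kip/in → NOT adequate.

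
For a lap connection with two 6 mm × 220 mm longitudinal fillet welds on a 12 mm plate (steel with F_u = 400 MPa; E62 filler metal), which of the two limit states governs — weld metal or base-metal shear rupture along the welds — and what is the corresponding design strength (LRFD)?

E62XX → F_EXX = 620 MPa.
t_e = 0.707 × 6 = 4.242 mm; L = 440 mm.
Weld metal: φR_n = 0.75 × 0.6 × 620 × 4.242 × 440 × 10⁻³ = 520.7 kN.
Base metal (shear rupture): φR_n = 0.75 × 0.6 × 400 × 12 × 440 × 10⁻³ = 950.4 kN.
Governing: weld metal.

φR_n ≈ 521 kN (weld metal governs)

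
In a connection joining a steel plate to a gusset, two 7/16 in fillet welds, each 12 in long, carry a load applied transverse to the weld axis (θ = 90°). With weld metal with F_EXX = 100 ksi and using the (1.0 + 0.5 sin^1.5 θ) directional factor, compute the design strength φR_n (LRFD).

t_e = 0.707 × 0.4375 = 0.3093 in; A_we = 0.3093 × 24 = 7.423 in².
Directional factor: 1.0 + 0.5 sin^1.5(90°) = 1.5.
F_nw = 0.6 × 100 × 1.5 = 90 ksi.
φR_n = 0.75 × 90 × 7.423 = 501.1 kips.

φR_n ≈ 501 kips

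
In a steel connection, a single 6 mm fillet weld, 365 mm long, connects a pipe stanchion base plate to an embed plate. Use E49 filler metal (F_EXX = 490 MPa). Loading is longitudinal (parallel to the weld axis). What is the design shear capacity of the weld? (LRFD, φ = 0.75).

Effective throat t_e = 0.707 × 6 = 4.242 mm.
Total length L = 365 mm; A_we = 4.242 × 365 = 1548 mm².
F_nw = 0.6 F_EXX = 0.6 × 490 = 294 MPa.
φR_n = 0.75 × 294 × 1548 × 10⁻³ = 341.4 kN.

φR_n ≈ 341 kN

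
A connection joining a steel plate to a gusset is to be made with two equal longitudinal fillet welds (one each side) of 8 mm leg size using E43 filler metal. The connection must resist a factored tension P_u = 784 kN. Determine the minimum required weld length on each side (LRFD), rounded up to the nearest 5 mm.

E43XX → F_EXX = 430 MPa.
Throat t_e = 0.707 × 8 = 5.656 mm.
φr_n = 0.75 × 0.6 × 430 × 5.656 × 10⁻³ = 1.094 kN/mm.
L_req = P_u / φr_n = 784 / 1.094 = 716.4 mm total.
Per side: 716.4 / 2 = 358.2 mm.
Round up → use L = 360 mm on each side.

L = 360 mm on each side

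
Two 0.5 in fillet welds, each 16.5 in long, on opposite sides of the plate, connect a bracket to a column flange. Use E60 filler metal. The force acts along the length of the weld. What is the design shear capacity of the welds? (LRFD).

φR_n ≈ 315 kips

E60XX → F_EXX = 60 ksi.
Effective throat t_e = 0.707 × 0.5 = 0.3535 in.
Total length L = 33 in; A_we = 0.3535 × 33 = 11.67 in².
F_nw = 0.6 F_EXX = 0.6 × 60 = 36 ksi.
φR_n = 0.75 × 36 × 11.67 = 315 kips.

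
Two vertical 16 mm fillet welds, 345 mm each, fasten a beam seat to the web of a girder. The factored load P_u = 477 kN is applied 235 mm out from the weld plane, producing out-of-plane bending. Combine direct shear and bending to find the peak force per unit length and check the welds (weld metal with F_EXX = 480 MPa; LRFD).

L_w = 2 × 345 = 690 mm; section modulus (unit throat) S = 2 × L²/6 = 39680 mm².
Direct shear f_v = P/L_w = 477×10³/690 = 691.3 N/mm.
Moment M = P × e = 477×10³ × 235 = 112100000 N·mm; bending f_b = M/S = 2825 N/mm.
f_max = √(f_v² + f_b²) = √(691.3² + 2825²) = 2909 N/mm.
φr_n = 0.75 × 0.6 × 480 × (0.707 × 16) = 2443 N/mm → NOT adequate.

f_max ≈ 2910 N/mm; NOT adequate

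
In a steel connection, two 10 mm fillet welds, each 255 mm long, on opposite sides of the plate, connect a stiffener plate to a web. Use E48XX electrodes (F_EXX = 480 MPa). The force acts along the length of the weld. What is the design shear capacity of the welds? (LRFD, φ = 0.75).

φR_n ≈ 779 kN

Effective throat t_e = 0.707 × 10 = 7.07 mm.
Total length L = 510 mm; A_we = 7.07 × 510 = 3606 mm².
F_nw = 0.6 F_EXX = 0.6 × 480 = 288 MPa.
φR_n = 0.75 × 288 × 3606 × 10⁻³ = 778.8 kN.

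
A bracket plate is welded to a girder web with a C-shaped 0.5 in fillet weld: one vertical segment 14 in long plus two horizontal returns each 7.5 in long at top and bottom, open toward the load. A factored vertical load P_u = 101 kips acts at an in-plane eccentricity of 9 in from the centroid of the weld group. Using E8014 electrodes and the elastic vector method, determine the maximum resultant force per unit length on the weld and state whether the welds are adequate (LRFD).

E80XX → F_EXX = 80 ksi.
Total weld length L_w = 29 in. Treat welds as unit-width lines.
Centroid: x̄ = 2×7.5×3.75 / 29 = 1.94 in from the vertical weld.
Polar moment about centroid: J = I_x + I_y = [14³/12 + 2×7.5×7²] + [14×1.94² + 2(7.5³/12 + 7.5×1.81²)] = 1136 in³.
Direct shear f_v = P/L_w = 101 / 29 = 3.483 kip/in (vertical).
Torsion M = P·e = 101 × 9 = 909 kip·in.
Critical point at (x, y) = (5.56, 7) from centroid. f_tx = M·y/J = 5.602 kip/in; f_ty = M·x/J = 4.45 kip/in.
Resultant f_max = √[f_tx² + (f_v + f_ty)²] = √[5.602² + (3.483 + 4.45)²] = 9.711 kip/in.
Capacity per unit length: φr_n = 0.75 × 0.6 × 80 × (0.707 × 0.5) = 12.73 kip/in.
9.711 ≤ 12.73 → adequate.

f_max ≈ 9.71 kip/in; adequate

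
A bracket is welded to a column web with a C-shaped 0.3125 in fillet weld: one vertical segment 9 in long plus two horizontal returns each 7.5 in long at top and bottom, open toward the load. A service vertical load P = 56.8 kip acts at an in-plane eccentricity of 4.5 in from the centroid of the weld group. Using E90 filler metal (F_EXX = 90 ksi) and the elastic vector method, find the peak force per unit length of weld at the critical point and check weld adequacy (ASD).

Total weld length L_w = 24 in. Treat welds as unit-width lines.
Centroid: x̄ = 2×7.5×3.75 / 24 = 2.344 in from the vertical weld.
Polar moment about centroid: J = I_x + I_y = [9³/12 + 2×7.5×4.5²] + [9×2.344² + 2(7.5³/12 + 7.5×1.406²)] = 513.9 in³.
Direct shear f_v = P/L_w = 56.8 / 24 = 2.367 kip/in (vertical).
Torsion M = P·e = 56.8 × 4.5 = 255.6 kip·in.
Critical point at (x, y) = (5.156, 4.5) from centroid. f_tx = M·y/J = 2.238 kip/in; f_ty = M·x/J = 2.565 kip/in.
Resultant f_max = √[f_tx² + (f_v + f_ty)²] = √[2.238² + (2.367 + 2.565)²] = 5.415 kip/in.
Capacity per unit length: r_n/Ω = (1/2.0) × 0.6 × 90 × (0.707 × 0.3125) = 5.965 kip/in.
5.415 ≤ 5.965 → adequate.

f_max ≈ 5.42 kip/in; adequate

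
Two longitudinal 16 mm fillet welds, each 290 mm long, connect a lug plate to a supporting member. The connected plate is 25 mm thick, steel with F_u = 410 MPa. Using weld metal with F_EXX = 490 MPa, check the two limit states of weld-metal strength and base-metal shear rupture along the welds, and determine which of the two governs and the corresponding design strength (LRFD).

φR_n ≈ 1450 kN (weld metal governs)

t_e = 0.707 × 16 = 11.31 mm; L = 580 mm.
Weld metal: φR_n = 0.75 × 0.6 × 490 × 11.31 × 580 × 10⁻³ = 1447 kN.
Base metal (shear rupture): φR_n = 0.75 × 0.6 × 410 × 25 × 580 × 10⁻³ = 2675 kN.
Governing: weld metal.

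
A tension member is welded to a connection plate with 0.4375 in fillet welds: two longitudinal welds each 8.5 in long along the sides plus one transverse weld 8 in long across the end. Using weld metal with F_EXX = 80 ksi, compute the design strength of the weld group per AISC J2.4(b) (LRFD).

φR_n ≈ 295 kips

t_e = 0.707 × 0.4375 = 0.3093 in.
R_nwl = 0.6 × 80 × 0.3093 × 17 = 252.4 kips (longitudinal, 2 welds).
R_nwt = 0.6 × 80 × 0.3093 × 8 = 118.8 kips (transverse, base value).
(i) R_nwl + R_nwt = 371.2 kips; (ii) 0.85 R_nwl + 1.5 R_nwt = 392.7 kips.
R_n = max = 392.7 kips [governs: (ii)]; φR_n = 294.5 kips.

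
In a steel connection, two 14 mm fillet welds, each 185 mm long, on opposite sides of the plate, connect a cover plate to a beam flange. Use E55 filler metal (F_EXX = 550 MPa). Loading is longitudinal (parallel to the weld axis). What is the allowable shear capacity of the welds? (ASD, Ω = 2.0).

Effective throat t_e = 0.707 × 14 = 9.898 mm.
Total length L = 370 mm; A_we = 9.898 × 370 = 3662 mm².
F_nw = 0.6 F_EXX = 0.6 × 550 = 330 MPa.
R_n = 330 × 3662 × 10⁻³ = 1209 kN; R_n/Ω = 1209/2.0 = 604.3 kN.

R_n/Ω ≈ 604 kN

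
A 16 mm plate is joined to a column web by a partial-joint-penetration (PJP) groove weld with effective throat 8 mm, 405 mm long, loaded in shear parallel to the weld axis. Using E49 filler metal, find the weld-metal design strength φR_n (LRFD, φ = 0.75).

E49XX → F_EXX = 490 MPa.
Effective throat (given) t_e = 8 mm.
A_we = 8 × 405 = 3240 mm².
F_nw = 0.6 F_EXX = 294 MPa.
φR_n = 0.75 × 294 × 3240 × 10⁻³ = 714.4 kN.

φR_n ≈ 714 kN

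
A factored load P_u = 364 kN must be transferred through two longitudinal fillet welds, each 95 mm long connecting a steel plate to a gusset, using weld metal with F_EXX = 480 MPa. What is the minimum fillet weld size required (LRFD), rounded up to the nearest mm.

w = 13 mm

Total weld length L = 190 mm.
Required throat t_e = P_u / (φ × 0.6 F_EXX × L) = 364 / (0.75 × 0.6 × 480 × 190 × 10⁻³) = 8.869 mm.
Required leg w = t_e / 0.707 = 12.55 mm → use 13 mm.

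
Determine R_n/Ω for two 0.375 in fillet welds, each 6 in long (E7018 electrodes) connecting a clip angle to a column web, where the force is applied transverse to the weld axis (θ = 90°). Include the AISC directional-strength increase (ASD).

E70XX → F_EXX = 70 ksi.
t_e = 0.707 × 0.375 = 0.2651 in; A_we = 0.2651 × 12 = 3.181 in².
Directional factor: 1.0 + 0.5 sin^1.5(90°) = 1.5.
F_nw = 0.6 × 70 × 1.5 = 63 ksi.
R_n/Ω = (63 × 3.181) / 2.0 = 100.2 kips.

R_n/Ω ≈ 100 kips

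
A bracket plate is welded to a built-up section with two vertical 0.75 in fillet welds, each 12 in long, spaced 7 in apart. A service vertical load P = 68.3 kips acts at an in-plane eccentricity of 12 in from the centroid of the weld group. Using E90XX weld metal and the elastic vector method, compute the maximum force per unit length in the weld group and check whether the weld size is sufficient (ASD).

E90XX → F_EXX = 90 ksi.
Total weld length L_w = 24 in. Treat welds as unit-width lines.
Polar moment about centroid: J = 2[d³/12 + d(b/2)²] = 2[12³/12 + 12×3.5²] = 582 in³.
Direct shear f_v = P/L_w = 68.3 / 24 = 2.846 kip/in (vertical).
Torsion M = P·e = 68.3 × 12 = 819.6 kip·in.
Critical point at (x, y) = (3.5, 6) from centroid. f_tx = M·y/J = 8.449 kip/in; f_ty = M·x/J = 4.929 kip/in.
Resultant f_max = √[f_tx² + (f_v + f_ty)²] = √[8.449² + (2.846 + 4.929)²] = 11.48 kip/in.
Capacity per unit length: r_n/Ω = (1/2.0) × 0.6 × 90 × (0.707 × 0.75) = 14.32 kip/in.
11.48 ≤ 14.32 → adequate.

f_max ≈ 11.5 kip/in; adequate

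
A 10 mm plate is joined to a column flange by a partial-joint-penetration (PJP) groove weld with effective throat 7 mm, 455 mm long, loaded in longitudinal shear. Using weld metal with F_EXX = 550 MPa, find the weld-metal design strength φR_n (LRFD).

Effective throat (given) t_e = 7 mm.
A_we = 7 × 455 = 3185 mm².
F_nw = 0.6 F_EXX = 330 MPa.
φR_n = 0.75 × 330 × 3185 × 10⁻³ = 788.3 kN.

φR_n ≈ 788 kN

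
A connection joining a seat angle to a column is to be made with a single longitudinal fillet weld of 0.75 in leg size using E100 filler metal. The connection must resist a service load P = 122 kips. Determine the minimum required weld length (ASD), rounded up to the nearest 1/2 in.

E100XX → F_EXX = 100 ksi.
Throat t_e = 0.707 × 0.75 = 0.5302 in.
r_n/Ω = (0.6 × 100 × 0.5302) / 2.0 = 15.91 kip/in.
L_req = P / (r_n/Ω) = 122 / 15.91 = 7.669 in total.
Round up → use L = 8 in.

L = 8 in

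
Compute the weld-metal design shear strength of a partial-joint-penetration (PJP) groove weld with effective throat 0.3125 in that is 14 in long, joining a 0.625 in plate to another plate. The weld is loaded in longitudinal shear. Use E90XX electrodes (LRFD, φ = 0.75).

φR_n ≈ 177 kip

E90XX → F_EXX = 90 ksi.
Effective throat (given) t_e = 0.3125 in.
A_we = 0.3125 × 14 = 4.375 in².
F_nw = 0.6 F_EXX = 54 ksi.
φR_n = 0.75 × 54 × 4.375 = 177.2 kip.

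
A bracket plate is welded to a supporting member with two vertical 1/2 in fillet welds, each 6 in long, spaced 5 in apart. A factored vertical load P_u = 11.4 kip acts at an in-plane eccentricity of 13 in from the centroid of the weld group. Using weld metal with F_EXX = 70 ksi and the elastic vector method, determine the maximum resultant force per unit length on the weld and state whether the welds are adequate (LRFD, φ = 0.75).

f_max ≈ 5.87 kip/in; adequate

Total weld length L_w = 12 in. Treat welds as unit-width lines.
Polar moment about centroid: J = 2[d³/12 + d(b/2)²] = 2[6³/12 + 6×2.5²] = 111 in³.
Direct shear f_v = P/L_w = 11.4 / 12 = 0.95 kip/in (vertical).
Torsion M = P·e = 11.4 × 13 = 148.2 kip·in.
Critical point at (x, y) = (2.5, 3) from centroid. f_tx = M·y/J = 4.005 kip/in; f_ty = M·x/J = 3.338 kip/in.
Resultant f_max = √[f_tx² + (f_v + f_ty)²] = √[4.005² + (0.95 + 3.338)²] = 5.868 kip/in.
Capacity per unit length: φr_n = 0.75 × 0.6 × 70 × (0.707 × 0.5) = 11.14 kip/in.
5.868 ≤ 11.14 → adequate.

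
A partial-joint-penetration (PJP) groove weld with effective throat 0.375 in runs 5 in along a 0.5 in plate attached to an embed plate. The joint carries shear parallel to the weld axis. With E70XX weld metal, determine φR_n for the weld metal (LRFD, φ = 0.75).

φR_n ≈ 59.1 kip

E70XX → F_EXX = 70 ksi.
Effective throat (given) t_e = 0.375 in.
A_we = 0.375 × 5 = 1.875 in².
F_nw = 0.6 F_EXX = 42 ksi.
φR_n = 0.75 × 42 × 1.875 = 59.06 kip.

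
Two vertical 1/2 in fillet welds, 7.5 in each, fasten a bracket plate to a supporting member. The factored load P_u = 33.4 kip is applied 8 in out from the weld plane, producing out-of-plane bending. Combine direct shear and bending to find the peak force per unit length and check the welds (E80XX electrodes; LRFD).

E80XX → F_EXX = 80 ksi.
L_w = 2 × 7.5 = 15 in; section modulus (unit throat) S = 2 × L²/6 = 18.75 in².
Direct shear f_v = P/L_w = 33.4/15 = 2.227 kip/in.
Moment M = P × e = 33.4 × 8 = 267.2 kip·in; bending f_b = M/S = 14.25 kip/in.
f_max = √(f_v² + f_b²) = √(2.227² + 14.25²) = 14.42 kip/in.
φr_n = 0.75 × 0.6 × 80 × (0.707 × 0.5) = 12.73 kip/in → NOT adequate.

f_max ≈ 14.4 kip/in; NOT adequate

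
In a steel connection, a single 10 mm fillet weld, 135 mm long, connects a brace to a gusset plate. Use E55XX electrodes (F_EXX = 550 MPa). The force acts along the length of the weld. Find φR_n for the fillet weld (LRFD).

φR_n ≈ 236 kN

Effective throat t_e = 0.707 × 10 = 7.07 mm.
Total length L = 135 mm; A_we = 7.07 × 135 = 954.4 mm².
F_nw = 0.6 F_EXX = 0.6 × 550 = 330 MPa.
φR_n = 0.75 × 330 × 954.4 × 10⁻³ = 236.2 kN.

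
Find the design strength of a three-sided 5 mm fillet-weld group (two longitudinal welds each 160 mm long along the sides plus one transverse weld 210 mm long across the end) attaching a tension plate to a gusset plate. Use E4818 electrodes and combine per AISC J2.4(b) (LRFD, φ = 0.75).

φR_n ≈ 448 kN

E48XX → F_EXX = 480 MPa.
t_e = 0.707 × 5 = 3.535 mm.
R_nwl = 0.6 × 480 × 3.535 × 320 × 10⁻³ = 325.8 kN (longitudinal, 2 welds).
R_nwt = 0.6 × 480 × 3.535 × 210 × 10⁻³ = 213.8 kN (transverse, base value).
(i) R_nwl + R_nwt = 539.6 kN; (ii) 0.85 R_nwl + 1.5 R_nwt = 597.6 kN.
R_n = max = 597.6 kN [governs: (ii)]; φR_n = 448.2 kN.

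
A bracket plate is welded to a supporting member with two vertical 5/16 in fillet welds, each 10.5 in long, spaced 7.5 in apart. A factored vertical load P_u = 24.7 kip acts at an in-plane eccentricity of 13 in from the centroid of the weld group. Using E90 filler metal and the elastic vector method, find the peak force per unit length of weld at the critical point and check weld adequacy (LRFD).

f_max ≈ 5.02 kip/in; adequate

E90XX → F_EXX = 90 ksi.
Total weld length L_w = 21 in. Treat welds as unit-width lines.
Polar moment about centroid: J = 2[d³/12 + d(b/2)²] = 2[10.5³/12 + 10.5×3.75²] = 488.2 in³.
Direct shear f_v = P/L_w = 24.7 / 21 = 1.176 kip/in (vertical).
Torsion M = P·e = 24.7 × 13 = 321.1 kip·in.
Critical point at (x, y) = (3.75, 5.25) from centroid. f_tx = M·y/J = 3.453 kip/in; f_ty = M·x/J = 2.466 kip/in.
Resultant f_max = √[f_tx² + (f_v + f_ty)²] = √[3.453² + (1.176 + 2.466)²] = 5.019 kip/in.
Capacity per unit length: φr_n = 0.75 × 0.6 × 90 × (0.707 × 0.3125) = 8.948 kip/in.
5.019 ≤ 8.948 → adequate.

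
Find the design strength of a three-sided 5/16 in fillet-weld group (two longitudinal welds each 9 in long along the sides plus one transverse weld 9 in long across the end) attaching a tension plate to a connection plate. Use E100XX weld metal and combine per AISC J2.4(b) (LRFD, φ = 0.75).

E100XX → F_EXX = 100 ksi.
t_e = 0.707 × 0.3125 = 0.2209 in.
R_nwl = 0.6 × 100 × 0.2209 × 18 = 238.6 kips (longitudinal, 2 welds).
R_nwt = 0.6 × 100 × 0.2209 × 9 = 119.3 kips (transverse, base value).
(i) R_nwl + R_nwt = 357.9 kips; (ii) 0.85 R_nwl + 1.5 R_nwt = 381.8 kips.
R_n = max = 381.8 kips [governs: (ii)]; φR_n = 286.3 kips.

φR_n ≈ 286 kips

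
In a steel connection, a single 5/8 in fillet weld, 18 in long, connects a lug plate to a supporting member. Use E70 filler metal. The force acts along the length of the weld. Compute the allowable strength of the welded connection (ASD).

E70XX → F_EXX = 70 ksi.
Effective throat t_e = 0.707 × 0.625 = 0.4419 in.
Total length L = 18 in; A_we = 0.4419 × 18 = 7.954 in².
F_nw = 0.6 F_EXX = 0.6 × 70 = 42 ksi.
R_n = 42 × 7.954 = 334.1 kips; R_n/Ω = 334.1/2.0 = 167 kips.

R_n/Ω ≈ 167 kips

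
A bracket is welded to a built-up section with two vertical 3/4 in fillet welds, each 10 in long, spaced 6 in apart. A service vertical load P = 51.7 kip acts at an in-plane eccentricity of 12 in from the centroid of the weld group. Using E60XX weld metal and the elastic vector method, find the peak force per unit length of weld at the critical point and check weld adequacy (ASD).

f_max ≈ 12 kip/in; NOT adequate

E60XX → F_EXX = 60 ksi.
Total weld length L_w = 20 in. Treat welds as unit-width lines.
Polar moment about centroid: J = 2[d³/12 + d(b/2)²] = 2[10³/12 + 10×3²] = 346.7 in³.
Direct shear f_v = P/L_w = 51.7 / 20 = 2.585 kip/in (vertical).
Torsion M = P·e = 51.7 × 12 = 620.4 kip·in.
Critical point at (x, y) = (3, 5) from centroid. f_tx = M·y/J = 8.948 kip/in; f_ty = M·x/J = 5.369 kip/in.
Resultant f_max = √[f_tx² + (f_v + f_ty)²] = √[8.948² + (2.585 + 5.369)²] = 11.97 kip/in.
Capacity per unit length: r_n/Ω = (1/2.0) × 0.6 × 60 × (0.707 × 0.75) = 9.544 kip/in.
11.97 > 9.544 → NOT adequate.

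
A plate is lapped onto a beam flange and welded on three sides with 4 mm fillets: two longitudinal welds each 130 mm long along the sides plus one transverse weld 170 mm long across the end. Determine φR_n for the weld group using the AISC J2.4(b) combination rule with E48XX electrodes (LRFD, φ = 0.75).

φR_n ≈ 291 kN

E48XX → F_EXX = 480 MPa.
t_e = 0.707 × 4 = 2.828 mm.
R_nwl = 0.6 × 480 × 2.828 × 260 × 10⁻³ = 211.8 kN (longitudinal, 2 welds).
R_nwt = 0.6 × 480 × 2.828 × 170 × 10⁻³ = 138.5 kN (transverse, base value).
(i) R_nwl + R_nwt = 350.2 kN; (ii) 0.85 R_nwl + 1.5 R_nwt = 387.7 kN.
R_n = max = 387.7 kN [governs: (ii)]; φR_n = 290.8 kN.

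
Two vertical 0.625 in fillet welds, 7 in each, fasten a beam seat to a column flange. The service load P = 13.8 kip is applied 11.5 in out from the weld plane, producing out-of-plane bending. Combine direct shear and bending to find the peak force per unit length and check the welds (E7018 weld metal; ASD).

E70XX → F_EXX = 70 ksi.
L_w = 2 × 7 = 14 in; section modulus (unit throat) S = 2 × L²/6 = 16.33 in².
Direct shear f_v = P/L_w = 13.8/14 = 0.9857 kip/in.
Moment M = P × e = 13.8 × 11.5 = 158.7 kip·in; bending f_b = M/S = 9.716 kip/in.
f_max = √(f_v² + f_b²) = √(0.9857² + 9.716²) = 9.766 kip/in.
r_n/Ω = (1/2.0) × 0.6 × 70 × (0.707 × 0.625) = 9.279 kip/in → NOT adequate.

f_max ≈ 9.77 kip/in; NOT adequate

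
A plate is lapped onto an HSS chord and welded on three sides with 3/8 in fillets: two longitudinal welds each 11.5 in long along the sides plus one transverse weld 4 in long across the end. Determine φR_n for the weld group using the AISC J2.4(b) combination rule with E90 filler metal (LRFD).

E90XX → F_EXX = 90 ksi.
t_e = 0.707 × 0.375 = 0.2651 in.
R_nwl = 0.6 × 90 × 0.2651 × 23 = 329.3 kip (longitudinal, 2 welds).
R_nwt = 0.6 × 90 × 0.2651 × 4 = 57.27 kip (transverse, base value).
(i) R_nwl + R_nwt = 386.6 kip; (ii) 0.85 R_nwl + 1.5 R_nwt = 365.8 kip.
R_n = max = 386.6 kip [governs: (i)]; φR_n = 289.9 kip.

φR_n ≈ 290 kip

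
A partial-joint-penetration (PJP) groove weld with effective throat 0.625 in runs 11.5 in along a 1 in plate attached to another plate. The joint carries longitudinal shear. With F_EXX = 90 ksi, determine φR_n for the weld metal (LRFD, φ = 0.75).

φR_n ≈ 291 kips

Effective throat (given) t_e = 0.625 in.
A_we = 0.625 × 11.5 = 7.188 in².
F_nw = 0.6 F_EXX = 54 ksi.
φR_n = 0.75 × 54 × 7.188 = 291.1 kips.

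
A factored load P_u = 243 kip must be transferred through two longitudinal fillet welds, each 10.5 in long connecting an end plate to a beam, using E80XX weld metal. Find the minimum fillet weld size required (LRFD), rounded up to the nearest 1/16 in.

E80XX → F_EXX = 80 ksi.
Total weld length L = 21 in.
Required throat t_e = P_u / (φ × 0.6 F_EXX × L) = 243 / (0.75 × 0.6 × 80 × 21) = 0.3214 in.
Required leg w = t_e / 0.707 = 0.4546 in → use 1/2 in.

w = 1/2 in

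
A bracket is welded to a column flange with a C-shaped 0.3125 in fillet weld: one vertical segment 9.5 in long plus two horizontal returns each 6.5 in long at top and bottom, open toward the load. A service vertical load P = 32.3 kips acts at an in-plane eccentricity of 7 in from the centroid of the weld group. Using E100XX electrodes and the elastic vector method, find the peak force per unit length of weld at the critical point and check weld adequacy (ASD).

f_max ≈ 4.32 kip/in; adequate

E100XX → F_EXX = 100 ksi.
Total weld length L_w = 22.5 in. Treat welds as unit-width lines.
Centroid: x̄ = 2×6.5×3.25 / 22.5 = 1.878 in from the vertical weld.
Polar moment about centroid: J = I_x + I_y = [9.5³/12 + 2×6.5×4.75²] + [9.5×1.878² + 2(6.5³/12 + 6.5×1.372²)] = 468.5 in³.
Direct shear f_v = P/L_w = 32.3 / 22.5 = 1.436 kip/in (vertical).
Torsion M = P·e = 32.3 × 7 = 226.1 kip·in.
Critical point at (x, y) = (4.622, 4.75) from centroid. f_tx = M·y/J = 2.292 kip/in; f_ty = M·x/J = 2.231 kip/in.
Resultant f_max = √[f_tx² + (f_v + f_ty)²] = √[2.292² + (1.436 + 2.231)²] = 4.324 kip/in.
Capacity per unit length: r_n/Ω = (1/2.0) × 0.6 × 100 × (0.707 × 0.3125) = 6.628 kip/in.
4.324 ≤ 6.628 → adequate.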